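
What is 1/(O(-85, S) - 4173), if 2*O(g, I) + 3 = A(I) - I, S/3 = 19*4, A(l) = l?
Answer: -2/8349 ≈ -0.00023955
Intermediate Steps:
S = 228 (S = 3*(19*4) = 3*76 = 228)
O(g, I) = -3/2 (O(g, I) = -3/2 + (I - I)/2 = -3/2 + (1/2)*0 = -3/2 + 0 = -3/2)
1/(O(-85, S) - 4173) = 1/(-3/2 - 4173) = 1/(-8349/2) = -2/8349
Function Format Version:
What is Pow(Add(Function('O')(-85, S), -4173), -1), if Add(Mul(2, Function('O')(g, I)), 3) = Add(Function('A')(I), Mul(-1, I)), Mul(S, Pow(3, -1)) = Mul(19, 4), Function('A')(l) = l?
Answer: Rational(-2, 8349) ≈ -0.00023955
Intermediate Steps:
S = 228 (S = Mul(3, Mul(19, 4)) = Mul(3, 76) = 228)
Function('O')(g, I) = Rational(-3, 2) (Function('O')(g, I) = Add(Rational(-3, 2), Mul(Rational(1, 2), Add(I, Mul(-1, I)))) = Add(Rational(-3, 2), Mul(Rational(1, 2), 0)) = Add(Rational(-3, 2), 0) = Rational(-3, 2))
Pow(Add(Function('O')(-85, S), -4173), -1) = Pow(Add(Rational(-3, 2), -4173), -1) = Pow(Rational(-8349, 2), -1) = Rational(-2, 8349)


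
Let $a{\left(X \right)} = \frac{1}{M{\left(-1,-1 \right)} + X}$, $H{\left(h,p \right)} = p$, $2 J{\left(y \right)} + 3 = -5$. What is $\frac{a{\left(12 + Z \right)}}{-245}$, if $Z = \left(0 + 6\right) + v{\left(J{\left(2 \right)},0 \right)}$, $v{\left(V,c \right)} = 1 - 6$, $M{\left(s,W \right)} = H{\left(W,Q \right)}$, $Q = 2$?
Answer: $- \frac{1}{3675} \approx -0.00027211$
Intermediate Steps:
$J{\left(y \right)} = -4$ ($J{\left(y \right)} = - \frac{3}{2} + \frac{1}{2} \left(-5\right) = - \frac{3}{2} - \frac{5}{2} = -4$)
$M{\left(s,W \right)} = 2$
$v{\left(V,c \right)} = -5$ ($v{\left(V,c \right)} = 1 - 6 = -5$)
$Z = 1$ ($Z = \left(0 + 6\right) - 5 = 6 - 5 = 1$)
$a{\left(X \right)} = \frac{1}{2 + X}$
$\frac{a{\left(12 + Z \right)}}{-245} = \frac{1}{\left(2 + \left(12 + 1\right)\right) \left(-245\right)} = \frac{1}{2 + 13} \left(- \frac{1}{245}\right) = \frac{1}{15} \left(- \frac{1}{245}\right) = - \frac{1}{3675}$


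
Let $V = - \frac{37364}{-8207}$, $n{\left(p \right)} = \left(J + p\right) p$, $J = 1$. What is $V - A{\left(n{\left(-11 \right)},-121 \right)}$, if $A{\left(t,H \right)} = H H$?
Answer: $- \frac{120121323}{8207} \approx -14636.0$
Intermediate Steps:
$n{\left(p \right)} = p \left(1 + p\right)$ ($n{\left(p \right)} = \left(1 + p\right) p = p \left(1 + p\right)$)
$V = \frac{37364}{8207}$ ($V = \left(-37364\right) \left(- \frac{1}{8207}\right) = \frac{37364}{8207} \approx 4.5527$)
$A{\left(t,H \right)} = H^{2}$
$V - A{\left(n{\left(-11 \right)},-121 \right)} = \frac{37364}{8207} - \left(-121\right)^{2} = \frac{37364}{8207} - 14641 = - \frac{120121323}{8207}$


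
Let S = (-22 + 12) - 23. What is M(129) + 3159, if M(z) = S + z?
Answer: 3255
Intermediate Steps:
S = -33 (S = -10 - 23 = -33)
M(z) = -33 + z
M(129) + 3159 = (-33 + 129) + 3159 = 96 + 3159 = 3255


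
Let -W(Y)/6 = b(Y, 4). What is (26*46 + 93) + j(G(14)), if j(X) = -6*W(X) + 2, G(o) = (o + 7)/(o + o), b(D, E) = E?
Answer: 1435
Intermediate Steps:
W(Y) = -24 (W(Y) = -6*4 = -24)
G(o) = (7 + o)/(2*o) (G(o) = (7 + o)/((2*o)) = (7 + o)*(1/(2*o)) = (7 + o)/(2*o))
j(X) = 146 (j(X) = -6*(-24) + 2 = 144 + 2 = 146)
(26*46 + 93) + j(G(14)) = (26*46 + 93) + 146 = (1196 + 93) + 146 = 1289 + 146 = 1435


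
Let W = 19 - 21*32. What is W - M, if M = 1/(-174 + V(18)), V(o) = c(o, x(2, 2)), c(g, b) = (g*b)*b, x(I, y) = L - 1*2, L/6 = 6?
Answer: -13474003/20634 ≈ -653.00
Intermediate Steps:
L = 36 (L = 6*6 = 36)
x(I, y) = 34 (x(I, y) = 36 - 1*2 = 36 - 2 = 34)
c(g, b) = g*b**2 (c(g, b) = (b*g)*b = g*b**2)
V(o) = 1156*o (V(o) = o*34**2 = o*1156 = 1156*o)
M = 1/20634 (M = 1/(-174 + 1156*18) = 1/(-174 + 20808) = 1/20634 ≈ 4.8464e-5)
W = -653 (W = 19 - 672 = -653)
W - M = -653 - 1*1/20634 = -653 - 1/20634 = -13474003/20634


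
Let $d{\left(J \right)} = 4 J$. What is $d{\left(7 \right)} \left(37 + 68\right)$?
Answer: $2940$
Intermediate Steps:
$d{\left(7 \right)} \left(37 + 68\right) = 4 \cdot 7 \left(37 + 68\right) = 28 \cdot 105 = 2940$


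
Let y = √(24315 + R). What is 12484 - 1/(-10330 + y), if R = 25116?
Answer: 1331536821326/106659469 + √49431/106659469 ≈ 12484.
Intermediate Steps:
y = √49431 (y = √(24315 + 25116) = √49431 ≈ 222.33)
12484 - 1/(-10330 + y) = 12484 - 1/(-10330 + √49431)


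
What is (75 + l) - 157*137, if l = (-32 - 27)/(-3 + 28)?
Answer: -535909/25 ≈ -21436.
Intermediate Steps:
l = -59/25 ≈ -2.3600
(75 + l) - 157*137 = (75 - 59/25) - 157*137 = 1816/25 - 21509 = -535909/25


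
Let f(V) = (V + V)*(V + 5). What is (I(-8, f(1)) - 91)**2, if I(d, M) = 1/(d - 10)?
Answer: 2686321/324 ≈ 8291.1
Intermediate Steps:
f(V) = 2*V*(5 + V) (f(V) = (2*V)*(5 + V) = 2*V*(5 + V))
I(d, M) = 1/(-10 + d)
(I(-8, f(1)) - 91)**2 = (1/(-10 - 8) - 91)**2 = (1/(-18) - 91)**2 = (-1/18 - 91)**2 = (-1639/18)**2 = 2686321/324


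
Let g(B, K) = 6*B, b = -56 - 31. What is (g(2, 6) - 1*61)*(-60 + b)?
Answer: 7203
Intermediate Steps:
b = -87
(g(2, 6) - 1*61)*(-60 + b) = (6*2 - 1*61)*(-60 - 87) = (12 - 61)*(-147) = -49*(-147) = 7203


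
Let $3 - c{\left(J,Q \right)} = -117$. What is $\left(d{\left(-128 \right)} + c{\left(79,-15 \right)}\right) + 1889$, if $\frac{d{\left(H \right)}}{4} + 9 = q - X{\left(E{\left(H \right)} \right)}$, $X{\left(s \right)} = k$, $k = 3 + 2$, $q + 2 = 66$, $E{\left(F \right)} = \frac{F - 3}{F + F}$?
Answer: $2209$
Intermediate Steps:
$E{\left(F \right)} = \frac{-3 + F}{2 F}$
$q = 64$ ($q = -2 + 66 = 64$)
$k = 5$
$X{\left(s \right)} = 5$
$d{\left(H \right)} = 200$ ($d{\left(H \right)} = -36 + 4 \left(64 - 5\right) = -36 + 4 \cdot 59 = -36 + 236 = 200$)
$c{\left(J,Q \right)} = 120$ ($c{\left(J,Q \right)} = 3 - -117 = 3 + 117 = 120$)
$\left(d{\left(-128 \right)} + c{\left(79,-15 \right)}\right) + 1889 = \left(200 + 120\right) + 1889 = 320 + 1889 = 2209$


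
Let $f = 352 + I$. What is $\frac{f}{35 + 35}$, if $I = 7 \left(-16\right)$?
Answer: $\frac{24}{7} \approx 3.4286$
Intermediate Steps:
$I = -112$
$f = 240$ ($f = 352 - 112 = 240$)
$\frac{f}{35 + 35} = \frac{240}{35 + 35} = \frac{240}{70} = 240 \cdot \frac{1}{70} = \frac{24}{7}$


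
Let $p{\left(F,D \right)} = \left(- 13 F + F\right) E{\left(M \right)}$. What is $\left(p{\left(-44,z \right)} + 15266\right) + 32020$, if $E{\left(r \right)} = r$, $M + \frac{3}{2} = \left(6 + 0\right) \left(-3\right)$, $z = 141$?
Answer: $36990$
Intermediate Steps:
$M = - \frac{39}{2}$ ($M = - \frac{3}{2} + \left(6 + 0\right) \left(-3\right) = - \frac{3}{2} + 6 \left(-3\right) = - \frac{3}{2} - 18 = - \frac{39}{2} \approx -19.5$)
$p{\left(F,D \right)} = 234 F$ ($p{\left(F,D \right)} = \left(- 13 F + F\right) \left(- \frac{39}{2}\right) = - 12 F \left(- \frac{39}{2}\right) = 234 F$)
$\left(p{\left(-44,z \right)} + 15266\right) + 32020 = \left(234 \left(-44\right) + 15266\right) + 32020 = \left(-10296 + 15266\right) + 32020 = 4970 + 32020 = 36990$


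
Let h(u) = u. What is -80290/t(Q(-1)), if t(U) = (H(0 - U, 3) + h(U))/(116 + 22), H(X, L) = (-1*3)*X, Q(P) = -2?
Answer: 2770005/2 ≈ 1.3850e+6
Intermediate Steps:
H(X, L) = -3*X
t(U) = 2*U/69 (t(U) = (-3*(0 - U) + U)/(116 + 22) = (-(-3)*U + U)/138 = (3*U + U)*(1/138) = (4*U)*(1/138) = 2*U/69)
-80290/t(Q(-1)) = -80290/((2/69)*(-2)) = -80290/(-4/69) = -80290*(-69/4) = 2770005/2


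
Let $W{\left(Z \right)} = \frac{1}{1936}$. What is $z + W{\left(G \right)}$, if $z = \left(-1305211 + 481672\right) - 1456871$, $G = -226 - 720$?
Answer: $- \frac{4414873759}{1936} \approx -2.2804 \cdot 10^{6}$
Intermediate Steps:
$G = -946$
$W{\left(Z \right)} = \frac{1}{1936}$
$z = -2280410$ ($z = -823539 - 1456871 = -2280410$)
$z + W{\left(G \right)} = -2280410 + \frac{1}{1936} = - \frac{4414873759}{1936}$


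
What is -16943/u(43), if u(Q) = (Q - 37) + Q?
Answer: -16943/49 ≈ -345.78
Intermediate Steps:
u(Q) = -37 + 2*Q (u(Q) = (-37 + Q) + Q = -37 + 2*Q)
-16943/u(43) = -16943/(-37 + 2*43) = -16943/(-37 + 86) = -16943/49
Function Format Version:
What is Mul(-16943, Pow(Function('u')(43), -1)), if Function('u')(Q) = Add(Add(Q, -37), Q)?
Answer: Rational(-16943, 49) ≈ -345.78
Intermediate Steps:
Function('u')(Q) = Add(-37, Mul(2, Q)) (Function('u')(Q) = Add(Add(-37, Q), Q) = Add(-37, Mul(2, Q)))
Mul(-16943, Pow(Function('u')(43), -1)) = Mul(-16943, Pow(Add(-37, Mul(2, 43)), -1)) = Mul(-16943, Pow(Add(-37, 86), -1)) = Mul(-16943, Pow(49, -1)) = Mul(-16943, Rational(1, 49)) = Rational(-16943, 49)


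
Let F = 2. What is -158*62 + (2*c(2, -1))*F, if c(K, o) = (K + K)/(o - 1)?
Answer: -9804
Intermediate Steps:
c(K, o) = 2*K/(-1 + o) (c(K, o) = (2*K)/(-1 + o) = 2*K/(-1 + o))
-158*62 + (2*c(2, -1))*F = -158*62 + (2*(2*2/(-1 - 1)))*2 = -9796 + (2*(2*2/(-2)))*2 = -9796 + (2*(2*2*(-1/2)))*2 = -9796 + (2*(-2))*2 = -9796 - 4*2 = -9796 - 8 = -9804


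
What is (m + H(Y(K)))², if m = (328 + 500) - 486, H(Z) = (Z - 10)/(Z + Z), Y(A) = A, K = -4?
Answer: 1890625/16 ≈ 1.1816e+5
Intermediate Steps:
H(Z) = (-10 + Z)/(2*Z) (H(Z) = (-10 + Z)/((2*Z)) = (-10 + Z)*(1/(2*Z)) = (-10 + Z)/(2*Z))
m = 342 (m = 828 - 486 = 342)
(m + H(Y(K)))² = (342 + (½)*(-10 - 4)/(-4))² = (342 + (½)*(-¼)*(-14))² = (342 + 7/4)² = (1375/4)² = 1890625/16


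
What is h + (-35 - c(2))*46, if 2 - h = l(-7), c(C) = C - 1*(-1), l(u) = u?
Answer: -1739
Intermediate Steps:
c(C) = 1 + C (c(C) = C + 1 = 1 + C)
h = 9 (h = 2 - 1*(-7) = 2 + 7 = 9)
h + (-35 - c(2))*46 = 9 + (-35 - (1 + 2))*46 = 9 + (-35 - 1*3)*46 = 9 + (-35 - 3)*46 = 9 - 38*46 = 9 - 1748 = -1739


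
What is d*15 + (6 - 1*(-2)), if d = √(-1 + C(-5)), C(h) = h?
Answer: 8 + 15*I*√6 ≈ 8.0 + 36.742*I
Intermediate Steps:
d = I*√6 (d = √(-1 - 5) = √(-6) = I*√6 ≈ 2.4495*I)
d*15 + (6 - 1*(-2)) = (I*√6)*15 + (6 - 1*(-2)) = 15*I*√6 + (6 + 2) = 15*I*√6 + 8 = 8 + 15*I*√6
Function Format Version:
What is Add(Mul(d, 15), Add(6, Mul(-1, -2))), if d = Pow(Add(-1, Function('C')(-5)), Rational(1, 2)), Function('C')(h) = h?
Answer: Add(8, Mul(15, I, Pow(6, Rational(1, 2)))) ≈ Add(8.0000, Mul(36.742, I))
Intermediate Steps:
d = Mul(I, Pow(6, Rational(1, 2))) (d = Pow(Add(-1, -5), Rational(1, 2)) = Pow(-6, Rational(1, 2)) = Mul(I, Pow(6, Rational(1, 2))) ≈ Mul(2.4495, I))
Add(Mul(d, 15), Add(6, Mul(-1, -2))) = Add(Mul(Mul(I, Pow(6, Rational(1, 2))), 15), Add(6, Mul(-1, -2))) = Add(Mul(15, I, Pow(6, Rational(1, 2))), Add(6, 2)) = Add(Mul(15, I, Pow(6, Rational(1, 2))), 8) = Add(8, Mul(15, I, Pow(6, Rational(1, 2))))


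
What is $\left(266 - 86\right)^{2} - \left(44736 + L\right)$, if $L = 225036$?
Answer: $-237372$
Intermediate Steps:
$\left(266 - 86\right)^{2} - \left(44736 + L\right) = \left(266 - 86\right)^{2} - 269772 = 180^{2} - 269772 = 32400 - 269772 = -237372$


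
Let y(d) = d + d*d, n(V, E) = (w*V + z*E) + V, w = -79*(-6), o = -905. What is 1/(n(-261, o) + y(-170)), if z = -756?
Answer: 1/588935 ≈ 1.6980e-6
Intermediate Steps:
w = 474
n(V, E) = -756*E + 475*V (n(V, E) = (474*V - 756*E) + V = (-756*E + 474*V) + V = -756*E + 475*V)
y(d) = d + d²
1/(n(-261, o) + y(-170)) = 1/((-756*(-905) + 475*(-261)) - 170*(1 - 170)) = 1/((684180 - 123975) - 170*(-169)) = 1/(560205 + 28730) = 1/588935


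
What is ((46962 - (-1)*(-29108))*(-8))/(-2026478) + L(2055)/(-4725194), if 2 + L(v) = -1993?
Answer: 339475866509/4787750843366 ≈ 0.070905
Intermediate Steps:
L(v) = -1995 (L(v) = -2 - 1993 = -1995)
((46962 - (-1)*(-29108))*(-8))/(-2026478) + L(2055)/(-4725194) = ((46962 - (-1)*(-29108))*(-8))/(-2026478) - 1995/(-4725194) = ((46962 - 1*29108)*(-8))*(-1/2026478) - 1995*(-1/4725194) = ((46962 - 29108)*(-8))*(-1/2026478) + 1995/4725194 = (17854*(-8))*(-1/2026478) + 1995/4725194 = -142832*(-1/2026478) + 1995/4725194 = 71416/1013239 + 1995/4725194 = 339475866509/4787750843366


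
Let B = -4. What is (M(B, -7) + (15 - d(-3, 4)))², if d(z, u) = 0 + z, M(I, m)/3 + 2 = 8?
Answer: 1296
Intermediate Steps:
M(I, m) = 18 (M(I, m) = -6 + 3*8 = -6 + 24 = 18)
d(z, u) = z
(M(B, -7) + (15 - d(-3, 4)))² = (18 + (15 - 1*(-3)))² = (18 + (15 + 3))² = (18 + 18)² = 36² = 1296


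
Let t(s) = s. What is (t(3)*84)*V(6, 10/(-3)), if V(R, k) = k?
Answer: -840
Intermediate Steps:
(t(3)*84)*V(6, 10/(-3)) = (3*84)*(10/(-3)) = 252*(10*(-⅓)) = 252*(-10/3) = -840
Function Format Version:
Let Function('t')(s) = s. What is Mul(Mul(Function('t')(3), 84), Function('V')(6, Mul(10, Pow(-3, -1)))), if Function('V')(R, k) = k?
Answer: -840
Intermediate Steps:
Mul(Mul(Function('t')(3), 84), Function('V')(6, Mul(10, Pow(-3, -1)))) = Mul(Mul(3, 84), Mul(10, Pow(-3, -1))) = Mul(252, Mul(10, Rational(-1, 3))) = Mul(252, Rational(-10, 3)) = -840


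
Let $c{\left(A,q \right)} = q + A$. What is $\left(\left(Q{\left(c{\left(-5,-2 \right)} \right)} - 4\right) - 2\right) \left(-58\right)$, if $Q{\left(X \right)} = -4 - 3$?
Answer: $754$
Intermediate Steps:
$c{\left(A,q \right)} = A + q$
$Q{\left(X \right)} = -7$ ($Q{\left(X \right)} = -4 - 3 = -7$)
$\left(\left(Q{\left(c{\left(-5,-2 \right)} \right)} - 4\right) - 2\right) \left(-58\right) = \left(\left(-7 - 4\right) - 2\right) \left(-58\right) = \left(-11 - 2\right) \left(-58\right) = \left(-13\right) \left(-58\right) = 754$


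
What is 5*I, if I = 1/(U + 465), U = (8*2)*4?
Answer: 5/529 ≈ 0.0094518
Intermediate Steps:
U = 64 (U = 16*4 = 64)
I = 1/529 (I = 1/(64 + 465) = 1/529 ≈ 0.0018904)
5*I = 5*(1/529) = 5/529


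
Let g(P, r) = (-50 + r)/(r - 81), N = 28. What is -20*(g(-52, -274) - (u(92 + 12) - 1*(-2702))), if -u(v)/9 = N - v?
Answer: 4806824/71 ≈ 67702.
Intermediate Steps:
u(v) = -252 + 9*v (u(v) = -9*(28 - v) = -252 + 9*v)
g(P, r) = (-50 + r)/(-81 + r)
-20*(g(-52, -274) - (u(92 + 12) - 1*(-2702))) = -20*((-50 - 274)/(-81 - 274) - ((-252 + 9*(92 + 12)) - 1*(-2702))) = -20*(-324/(-355) - ((-252 + 9*104) + 2702)) = -20*(-1/355*(-324) - ((-252 + 936) + 2702)) = -20*(324/355 - (684 + 2702)) = -20*(324/355 - 1*3386) = -20*(324/355 - 3386) = -20*(-1201706/355) = 4806824/71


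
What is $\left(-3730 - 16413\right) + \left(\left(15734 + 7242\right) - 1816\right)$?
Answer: $1017$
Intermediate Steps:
$\left(-3730 - 16413\right) + \left(\left(15734 + 7242\right) - 1816\right) = \left(-3730 - 16413\right) + \left(22976 - 1816\right) = -20143 + 21160 = 1017$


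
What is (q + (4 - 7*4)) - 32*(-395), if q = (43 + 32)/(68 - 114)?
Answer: 580261/46 ≈ 12614.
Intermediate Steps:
q = -75/46 (q = 75/(-46) = 75*(-1/46) = -75/46 ≈ -1.6304)
(q + (4 - 7*4)) - 32*(-395) = (-75/46 + (4 - 7*4)) - 32*(-395) = (-75/46 + (4 - 28)) + 12640 = (-75/46 - 24) + 12640 = -1179/46 + 12640 = 580261/46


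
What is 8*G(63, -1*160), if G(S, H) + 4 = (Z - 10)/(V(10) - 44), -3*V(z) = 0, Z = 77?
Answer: -486/11 ≈ -44.182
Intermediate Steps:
V(z) = 0 (V(z) = -1/3*0 = 0)
G(S, H) = -243/44 (G(S, H) = -4 + (77 - 10)/(0 - 44) = -4 + 67/(-44) = -4 + 67*(-1/44) = -4 - 67/44 = -243/44)
8*G(63, -1*160) = 8*(-243/44) = -486/11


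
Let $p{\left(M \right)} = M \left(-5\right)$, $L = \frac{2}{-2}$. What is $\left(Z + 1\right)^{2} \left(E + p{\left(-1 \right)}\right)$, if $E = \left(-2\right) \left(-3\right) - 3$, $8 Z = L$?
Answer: $\frac{49}{8} \approx 6.125$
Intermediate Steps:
$L = -1$ ($L = 2 \left(- \frac{1}{2}\right) = -1$)
$Z = - \frac{1}{8}$ ($Z = \frac{1}{8} \left(-1\right) = - \frac{1}{8} \approx -0.125$)
$E = 3$ ($E = 6 - 3 = 3$)
$p{\left(M \right)} = - 5 M$
$\left(Z + 1\right)^{2} \left(E + p{\left(-1 \right)}\right) = \left(- \frac{1}{8} + 1\right)^{2} \left(3 - -5\right) = \left(\frac{7}{8}\right)^{2} \left(3 + 5\right) = \frac{49}{64} \cdot 8 = \frac{49}{8}$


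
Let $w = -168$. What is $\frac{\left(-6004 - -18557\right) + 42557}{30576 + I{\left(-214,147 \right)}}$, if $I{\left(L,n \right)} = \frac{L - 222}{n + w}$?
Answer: $\frac{52605}{29206} \approx 1.8012$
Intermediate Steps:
$I{\left(L,n \right)} = \frac{-222 + L}{-168 + n}$ ($I{\left(L,n \right)} = \frac{L - 222}{n - 168} = \frac{-222 + L}{-168 + n}$)
$\frac{\left(-6004 - -18557\right) + 42557}{30576 + I{\left(-214,147 \right)}} = \frac{\left(-6004 - -18557\right) + 42557}{30576 + \frac{-222 - 214}{-168 + 147}} = \frac{\left(-6004 + 18557\right) + 42557}{30576 + \frac{1}{-21} \left(-436\right)} = \frac{12553 + 42557}{30576 - - \frac{436}{21}} = \frac{55110}{30576 + \frac{436}{21}} = \frac{55110}{\frac{642532}{21}} = 55110 \cdot \frac{21}{642532} = \frac{52605}{29206}$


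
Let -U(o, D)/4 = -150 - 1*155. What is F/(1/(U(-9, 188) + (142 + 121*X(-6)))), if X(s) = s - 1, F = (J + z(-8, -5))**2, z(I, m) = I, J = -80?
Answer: 3988160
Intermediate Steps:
U(o, D) = 1220 (U(o, D) = -4*(-150 - 1*155) = -4*(-150 - 155) = -4*(-305) = 1220)
F = 7744 (F = (-80 - 8)**2 = (-88)**2 = 7744)
X(s) = -1 + s
F/(1/(U(-9, 188) + (142 + 121*X(-6)))) = 7744/(1/(1220 + (142 + 121*(-1 - 6)))) = 7744/(1/(1220 + (142 + 121*(-7)))) = 7744/(1/(1220 + (142 - 847))) = 7744/(1/(1220 - 705)) = 7744/(1/515) = 7744*515 = 3988160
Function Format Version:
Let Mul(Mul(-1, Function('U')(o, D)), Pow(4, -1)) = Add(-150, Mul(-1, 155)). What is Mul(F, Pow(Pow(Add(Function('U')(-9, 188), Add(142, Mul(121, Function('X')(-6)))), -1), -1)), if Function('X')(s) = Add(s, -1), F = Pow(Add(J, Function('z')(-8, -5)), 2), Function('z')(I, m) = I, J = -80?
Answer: 3988160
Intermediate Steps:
Function('U')(o, D) = 1220 (Function('U')(o, D) = Mul(-4, Add(-150, Mul(-1, 155))) = Mul(-4, Add(-150, -155)) = Mul(-4, -305) = 1220)
F = 7744 (F = Pow(Add(-80, -8), 2) = Pow(-88, 2) = 7744)
Function('X')(s) = Add(-1, s)
Mul(F, Pow(Pow(Add(Function('U')(-9, 188), Add(142, Mul(121, Function('X')(-6)))), -1), -1)) = Mul(7744, Pow(Pow(Add(1220, Add(142, Mul(121, Add(-1, -6)))), -1), -1)) = Mul(7744, Pow(Pow(Add(1220, Add(142, Mul(121, -7))), -1), -1)) = Mul(7744, Pow(Pow(Add(1220, Add(142, -847)), -1), -1)) = Mul(7744, Pow(Pow(Add(1220, -705), -1), -1)) = Mul(7744, Pow(Pow(515, -1), -1)) = Mul(7744, Pow(Rational(1, 515), -1)) = Mul(7744, 515) = 3988160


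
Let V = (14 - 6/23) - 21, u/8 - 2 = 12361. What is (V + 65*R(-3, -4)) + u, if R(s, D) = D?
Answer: 2268645/23 ≈ 98637.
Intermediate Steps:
u = 98904 (u = 16 + 8*12361 = 16 + 98888 = 98904)
V = -167/23 (V = (14 - 6*1/23) - 21 = (14 - 6/23) - 21 = 316/23 - 21 = -167/23 ≈ -7.2609)
(V + 65*R(-3, -4)) + u = (-167/23 + 65*(-4)) + 98904 = (-167/23 - 260) + 98904 = -6147/23 + 98904 = 2268645/23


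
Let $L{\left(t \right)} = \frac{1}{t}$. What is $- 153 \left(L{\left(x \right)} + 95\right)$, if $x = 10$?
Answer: $- \frac{145503}{10} \approx -14550.0$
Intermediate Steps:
$- 153 \left(L{\left(x \right)} + 95\right) = - 153 \left(\frac{1}{10} + 95\right) = \left(-153\right) \frac{951}{10} = - \frac{145503}{10}$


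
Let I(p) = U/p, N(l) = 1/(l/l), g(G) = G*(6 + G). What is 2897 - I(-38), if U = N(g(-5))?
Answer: 110087/38 ≈ 2897.0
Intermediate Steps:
N(l) = 1 (N(l) = 1/1 = 1*1 = 1)
U = 1
I(p) = 1/p
2897 - I(-38) = 2897 - 1/(-38) = 2897 - 1*(-1/38) = 2897 + 1/38 = 110087/38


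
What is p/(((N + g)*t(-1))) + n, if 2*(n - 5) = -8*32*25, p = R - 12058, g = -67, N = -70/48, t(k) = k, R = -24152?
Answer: -6118425/1643 ≈ -3723.9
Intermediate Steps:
N = -35/24 (N = -70*1/48 = -35/24 ≈ -1.4583)
p = -36210 (p = -24152 - 12058 = -36210)
n = -3195 (n = 5 + (-8*32*25)/2 = 5 + (-256*25)/2 = 5 + (½)*(-6400) = 5 - 3200 = -3195)
p/(((N + g)*t(-1))) + n = -36210*(-1/(-35/24 - 67)) - 3195 = -36210/((-1643/24*(-1))) - 3195 = -36210/1643/24 - 3195 = -36210*24/1643 - 3195 = -869040/1643 - 3195 = -6118425/1643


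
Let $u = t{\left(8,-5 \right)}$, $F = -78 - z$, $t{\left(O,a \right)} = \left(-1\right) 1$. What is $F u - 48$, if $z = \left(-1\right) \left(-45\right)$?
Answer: $75$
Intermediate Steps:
$z = 45$
$t{\left(O,a \right)} = -1$
$F = -123$ ($F = -78 - 45 = -123$)
$u = -1$
$F u - 48 = \left(-123\right) \left(-1\right) - 48 = 123 - 48 = 75$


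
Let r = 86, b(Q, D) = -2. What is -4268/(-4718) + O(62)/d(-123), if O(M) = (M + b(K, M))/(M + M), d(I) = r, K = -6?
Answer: 5724629/6289094 ≈ 0.91025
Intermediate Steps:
d(I) = 86
O(M) = (-2 + M)/(2*M) (O(M) = (M - 2)/(M + M) = (-2 + M)/((2*M)) = (-2 + M)*(1/(2*M)) = (-2 + M)/(2*M))
-4268/(-4718) + O(62)/d(-123) = -4268/(-4718) + ((1/2)*(-2 + 62)/62)/86 = -4268*(-1/4718) + ((1/2)*(1/62)*60)*(1/86) = 2134/2359 + (15/31)*(1/86) = 2134/2359 + 15/2666 = 5724629/6289094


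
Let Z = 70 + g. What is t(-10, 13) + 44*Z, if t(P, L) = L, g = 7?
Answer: 3401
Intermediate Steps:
Z = 77 (Z = 70 + 7 = 77)
t(-10, 13) + 44*Z = 13 + 44*77 = 13 + 3388 = 3401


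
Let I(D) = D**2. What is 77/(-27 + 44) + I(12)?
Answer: 2525/17 ≈ 148.53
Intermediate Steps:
77/(-27 + 44) + I(12) = 77/(-27 + 44) + 12**2 = 77/17 + 144 = 2525/17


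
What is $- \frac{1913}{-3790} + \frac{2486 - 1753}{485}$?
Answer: $\frac{148235}{73526} \approx 2.0161$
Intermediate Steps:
$- \frac{1913}{-3790} + \frac{2486 - 1753}{485} = \left(-1913\right) \left(- \frac{1}{3790}\right) + \left(2486 - 1753\right) \frac{1}{485} = \frac{1913}{3790} + 733 \cdot \frac{1}{485} = \frac{1913}{3790} + \frac{733}{485} = \frac{148235}{73526}$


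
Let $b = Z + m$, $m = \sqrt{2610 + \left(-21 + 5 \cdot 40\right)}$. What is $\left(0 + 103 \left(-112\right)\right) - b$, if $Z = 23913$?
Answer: $-35449 - \sqrt{2789} \approx -35502.0$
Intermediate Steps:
$m = \sqrt{2789}$ ($m = \sqrt{2610 + \left(-21 + 200\right)} = \sqrt{2610 + 179} = \sqrt{2789} \approx 52.811$)
$b = 23913 + \sqrt{2789} \approx 23966.0$
$\left(0 + 103 \left(-112\right)\right) - b = \left(0 + 103 \left(-112\right)\right) - \left(23913 + \sqrt{2789}\right) = \left(0 - 11536\right) - \left(23913 + \sqrt{2789}\right) = -11536 - \left(23913 + \sqrt{2789}\right) = -35449 - \sqrt{2789}$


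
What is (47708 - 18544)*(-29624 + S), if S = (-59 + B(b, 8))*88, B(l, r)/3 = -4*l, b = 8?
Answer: -1261751296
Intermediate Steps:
B(l, r) = -12*l (B(l, r) = 3*(-4*l) = -12*l)
S = -13640 (S = (-59 - 12*8)*88 = (-59 - 96)*88 = -155*88 = -13640)
(47708 - 18544)*(-29624 + S) = (47708 - 18544)*(-29624 - 13640) = 29164*(-43264) = -1261751296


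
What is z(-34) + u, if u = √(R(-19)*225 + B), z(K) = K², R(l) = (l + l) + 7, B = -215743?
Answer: 1156 + I*√222718 ≈ 1156.0 + 471.93*I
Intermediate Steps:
R(l) = 7 + 2*l (R(l) = 2*l + 7 = 7 + 2*l)
u = I*√222718 (u = √((7 + 2*(-19))*225 - 215743) = √((7 - 38)*225 - 215743) = √(-31*225 - 215743) = √(-6975 - 215743) = √(-222718) = I*√222718 ≈ 471.93*I)
z(-34) + u = (-34)² + I*√222718 = 1156 + I*√222718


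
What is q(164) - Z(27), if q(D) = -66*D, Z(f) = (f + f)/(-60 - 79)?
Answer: -1504482/139 ≈ -10824.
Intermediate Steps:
Z(f) = -2*f/139 (Z(f) = (2*f)/(-139) = (2*f)*(-1/139) = -2*f/139)
q(164) - Z(27) = -66*164 - (-2)*27/139 = -10824 - 1*(-54/139) = -10824 + 54/139 = -1504482/139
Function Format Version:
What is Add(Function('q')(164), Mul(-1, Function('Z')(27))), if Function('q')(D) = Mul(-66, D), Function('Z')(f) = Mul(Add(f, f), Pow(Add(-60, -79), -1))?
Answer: Rational(-1504482, 139) ≈ -10824.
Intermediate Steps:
Function('Z')(f) = Mul(Rational(-2, 139), f) (Function('Z')(f) = Mul(Mul(2, f), Pow(-139, -1)) = Mul(Mul(2, f), Rational(-1, 139)) = Mul(Rational(-2, 139), f))
Add(Function('q')(164), Mul(-1, Function('Z')(27))) = Add(Mul(-66, 164), Mul(-1, Mul(Rational(-2, 139), 27))) = Add(-10824, Mul(-1, Rational(-54, 139))) = Add(-10824, Rational(54, 139)) = Rational(-1504482, 139)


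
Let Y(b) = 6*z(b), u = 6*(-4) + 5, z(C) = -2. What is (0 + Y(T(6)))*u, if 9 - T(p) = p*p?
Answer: 228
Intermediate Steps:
T(p) = 9 - p² (T(p) = 9 - p*p = 9 - p²)
u = -19 (u = -24 + 5 = -19)
Y(b) = -12 (Y(b) = 6*(-2) = -12)
(0 + Y(T(6)))*u = (0 - 12)*(-19) = -12*(-19) = 228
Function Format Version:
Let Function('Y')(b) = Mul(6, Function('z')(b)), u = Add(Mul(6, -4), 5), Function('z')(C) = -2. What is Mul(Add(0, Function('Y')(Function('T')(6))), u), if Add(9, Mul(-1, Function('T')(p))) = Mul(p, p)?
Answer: 228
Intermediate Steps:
Function('T')(p) = Add(9, Mul(-1, Pow(p, 2))) (Function('T')(p) = Add(9, Mul(-1, Mul(p, p))) = Add(9, Mul(-1, Pow(p, 2))))
u = -19 (u = Add(-24, 5) = -19)
Function('Y')(b) = -12 (Function('Y')(b) = Mul(6, -2) = -12)
Mul(Add(0, Function('Y')(Function('T')(6))), u) = Mul(Add(0, -12), -19) = Mul(-12, -19) = 228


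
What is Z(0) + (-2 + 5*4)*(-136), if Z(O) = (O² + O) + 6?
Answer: -2442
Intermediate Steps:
Z(O) = 6 + O + O² (Z(O) = (O + O²) + 6 = 6 + O + O²)
Z(0) + (-2 + 5*4)*(-136) = (6 + 0 + 0²) + (-2 + 5*4)*(-136) = (6 + 0 + 0) + (-2 + 20)*(-136) = 6 + 18*(-136) = 6 - 2448 = -2442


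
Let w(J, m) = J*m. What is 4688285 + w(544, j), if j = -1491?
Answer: 3877181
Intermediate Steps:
4688285 + w(544, j) = 4688285 + 544*(-1491) = 4688285 - 811104 = 3877181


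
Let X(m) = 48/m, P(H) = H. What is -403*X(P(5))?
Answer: -19344/5 ≈ -3868.8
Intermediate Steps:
-403*X(P(5)) = -19344/5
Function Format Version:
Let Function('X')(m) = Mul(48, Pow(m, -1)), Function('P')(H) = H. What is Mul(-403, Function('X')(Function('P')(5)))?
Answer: Rational(-19344, 5) ≈ -3868.8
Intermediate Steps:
Mul(-403, Function('X')(Function('P')(5))) = Mul(-403, Mul(48, Pow(5, -1))) = Mul(-403, Mul(48, Rational(1, 5))) = Mul(-403, Rational(48, 5)) = Rational(-19344, 5)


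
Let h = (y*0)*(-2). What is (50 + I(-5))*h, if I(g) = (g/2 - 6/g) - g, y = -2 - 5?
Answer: 0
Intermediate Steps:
y = -7
I(g) = -6/g - g/2 (I(g) = (g*(½) - 6/g) - g = (g/2 - 6/g) - g = -6/g - g/2)
h = 0 (h = -7*0*(-2) = 0*(-2) = 0)
(50 + I(-5))*h = (50 + (-6/(-5) - ½*(-5)))*0 = (50 + (-6*(-⅕) + 5/2))*0 = (50 + (6/5 + 5/2))*0 = (50 + 37/10)*0 = (537/10)*0 = 0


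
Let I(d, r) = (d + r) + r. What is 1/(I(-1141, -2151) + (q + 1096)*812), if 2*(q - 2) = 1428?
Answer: 1/1465901 ≈ 6.8217e-7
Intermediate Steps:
q = 716 (q = 2 + (½)*1428 = 2 + 714 = 716)
I(d, r) = d + 2*r
1/(I(-1141, -2151) + (q + 1096)*812) = 1/((-1141 + 2*(-2151)) + (716 + 1096)*812) = 1/((-1141 - 4302) + 1812*812) = 1/(-5443 + 1471344) = 1/1465901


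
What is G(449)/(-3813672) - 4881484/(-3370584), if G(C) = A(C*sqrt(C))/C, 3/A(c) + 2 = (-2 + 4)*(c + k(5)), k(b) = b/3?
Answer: 283734298796572263824645/195913842547664956605576 - 9*sqrt(449)/2071255189251376 ≈ 1.4483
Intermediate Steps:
k(b) = b/3 (k(b) = b*(1/3) = b/3)
A(c) = 3/(4/3 + 2*c) (A(c) = 3/(-2 + (-2 + 4)*(c + (1/3)*5)) = 3/(-2 + 2*(c + 5/3)) = 3/(-2 + 2*(5/3 + c)) = 3/(-2 + (10/3 + 2*c)) = 3/(4/3 + 2*c))
G(C) = 9/(2*C*(2 + 3*C**(3/2))) (G(C) = (9/(2*(2 + 3*(C*sqrt(C)))))/C = (9/(2*(2 + 3*C**(3/2))))/C = 9/(2*C*(2 + 3*C**(3/2))))
G(449)/(-3813672) - 4881484/(-3370584) = (9/(2*(2*449 + 3*449**(5/2))))/(-3813672) - 4881484/(-3370584) = (9/(2*(898 + 3*(201601*sqrt(449)))))*(-1/3813672) - 4881484*(-1/3370584) = (9/(2*(898 + 604803*sqrt(449))))*(-1/3813672) + 1220371/842646 = -3/(2542448*(898 + 604803*sqrt(449))) + 1220371/842646 = 1220371/842646 - 3/(2542448*(898 + 604803*sqrt(449)))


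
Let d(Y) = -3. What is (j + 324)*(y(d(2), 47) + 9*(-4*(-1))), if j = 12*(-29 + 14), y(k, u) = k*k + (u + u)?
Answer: 20016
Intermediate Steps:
y(k, u) = k² + 2*u
j = -180 (j = 12*(-15) = -180)
(j + 324)*(y(d(2), 47) + 9*(-4*(-1))) = (-180 + 324)*(((-3)² + 2*47) + 9*(-4*(-1))) = 144*((9 + 94) + 9*4) = 144*(103 + 36) = 144*139 = 20016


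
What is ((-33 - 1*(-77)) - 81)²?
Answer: 1369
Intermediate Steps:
((-33 - 1*(-77)) - 81)² = ((-33 + 77) - 81)² = (44 - 81)² = (-37)² = 1369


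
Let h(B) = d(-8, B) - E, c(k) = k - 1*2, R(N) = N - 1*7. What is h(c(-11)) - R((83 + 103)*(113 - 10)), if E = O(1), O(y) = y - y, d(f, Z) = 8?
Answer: -19143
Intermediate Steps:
O(y) = 0
E = 0
R(N) = -7 + N (R(N) = N - 7 = -7 + N)
c(k) = -2 + k (c(k) = k - 2 = -2 + k)
h(B) = 8 (h(B) = 8 - 1*0 = 8 + 0 = 8)
h(c(-11)) - R((83 + 103)*(113 - 10)) = 8 - (-7 + (83 + 103)*(113 - 10)) = 8 - (-7 + 186*103) = 8 - (-7 + 19158) = 8 - 1*19151 = 8 - 19151 = -19143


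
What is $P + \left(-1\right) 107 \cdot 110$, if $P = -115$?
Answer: $-11885$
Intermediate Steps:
$P + \left(-1\right) 107 \cdot 110 = -115 + \left(-1\right) 107 \cdot 110 = -115 - 11770 = -11885$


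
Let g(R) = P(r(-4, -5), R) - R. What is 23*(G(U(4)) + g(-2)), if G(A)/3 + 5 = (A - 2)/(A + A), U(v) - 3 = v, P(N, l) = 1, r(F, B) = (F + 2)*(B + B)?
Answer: -3519/14 ≈ -251.36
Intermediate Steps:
r(F, B) = 2*B*(2 + F) (r(F, B) = (2 + F)*(2*B) = 2*B*(2 + F))
U(v) = 3 + v
g(R) = 1 - R
G(A) = -15 + 3*(-2 + A)/(2*A) (G(A) = -15 + 3*((A - 2)/(A + A)) = -15 + 3*((-2 + A)/((2*A))) = -15 + 3*((-2 + A)*(1/(2*A))) = -15 + 3*((-2 + A)/(2*A)) = -15 + 3*(-2 + A)/(2*A))
23*(G(U(4)) + g(-2)) = 23*((-27/2 - 3/(3 + 4)) + (1 - 1*(-2))) = 23*((-27/2 - 3/7) + (1 + 2)) = 23*((-27/2 - 3*⅐) + 3) = 23*((-27/2 - 3/7) + 3) = 23*(-195/14 + 3) = 23*(-153/14) = -3519/14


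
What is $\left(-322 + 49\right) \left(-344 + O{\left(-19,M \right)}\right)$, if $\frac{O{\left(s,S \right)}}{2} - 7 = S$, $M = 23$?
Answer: $77532$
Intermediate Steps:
$O{\left(s,S \right)} = 14 + 2 S$
$\left(-322 + 49\right) \left(-344 + O{\left(-19,M \right)}\right) = \left(-322 + 49\right) \left(-344 + \left(14 + 2 \cdot 23\right)\right) = - 273 \left(-344 + \left(14 + 46\right)\right) = - 273 \left(-344 + 60\right) = \left(-273\right) \left(-284\right) = 77532$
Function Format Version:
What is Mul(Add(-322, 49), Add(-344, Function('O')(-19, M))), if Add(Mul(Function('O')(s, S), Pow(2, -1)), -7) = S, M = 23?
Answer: 77532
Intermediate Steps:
Function('O')(s, S) = Add(14, Mul(2, S))
Mul(Add(-322, 49), Add(-344, Function('O')(-19, M))) = Mul(Add(-322, 49), Add(-344, Add(14, Mul(2, 23)))) = Mul(-273, Add(-344, Add(14, 46))) = Mul(-273, Add(-344, 60)) = Mul(-273, -284) = 77532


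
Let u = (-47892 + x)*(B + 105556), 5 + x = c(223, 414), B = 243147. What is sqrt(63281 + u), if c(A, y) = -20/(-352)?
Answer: I*sqrt(32334577346830)/44 ≈ 1.2924e+5*I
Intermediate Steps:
c(A, y) = 5/88 (c(A, y) = -20*(-1/352) = 5/88)
x = -435/88 (x = -5 + 5/88 = -435/88 ≈ -4.9432)
u = -1469759084493/88 (u = (-47892 - 435/88)*(243147 + 105556) = -4214931/88*348703 = -1469759084493/88 ≈ -1.6702e+10)
sqrt(63281 + u) = sqrt(63281 - 1469759084493/88) = sqrt(-1469753515765/88) = I*sqrt(32334577346830)/44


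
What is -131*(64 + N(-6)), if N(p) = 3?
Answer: -8777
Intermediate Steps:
-131*(64 + N(-6)) = -131*(64 + 3) = -131*67 = -8777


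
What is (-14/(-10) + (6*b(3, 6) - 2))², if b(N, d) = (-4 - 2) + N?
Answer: 8649/25 ≈ 345.96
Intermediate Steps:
b(N, d) = -6 + N
(-14/(-10) + (6*b(3, 6) - 2))² = (-14/(-10) + (6*(-6 + 3) - 2))² = (-14*(-⅒) + (6*(-3) - 2))² = (7/5 + (-18 - 2))² = (7/5 - 20)² = (-93/5)² = 8649/25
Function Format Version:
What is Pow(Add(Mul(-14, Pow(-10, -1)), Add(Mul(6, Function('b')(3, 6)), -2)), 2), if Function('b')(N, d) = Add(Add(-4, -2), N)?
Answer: Rational(8649, 25) ≈ 345.96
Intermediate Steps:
Function('b')(N, d) = Add(-6, N)
Pow(Add(Mul(-14, Pow(-10, -1)), Add(Mul(6, Function('b')(3, 6)), -2)), 2) = Pow(Add(Mul(-14, Pow(-10, -1)), Add(Mul(6, Add(-6, 3)), -2)), 2) = Pow(Add(Mul(-14, Rational(-1, 10)), Add(Mul(6, -3), -2)), 2) = Pow(Add(Rational(7, 5), Add(-18, -2)), 2) = Pow(Add(Rational(7, 5), -20), 2) = Pow(Rational(-93, 5), 2) = Rational(8649, 25)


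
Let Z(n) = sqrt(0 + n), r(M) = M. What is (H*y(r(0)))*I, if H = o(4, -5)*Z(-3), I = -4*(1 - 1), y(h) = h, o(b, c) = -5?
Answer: 0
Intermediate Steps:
Z(n) = sqrt(n)
I = 0 (I = -4*0 = 0)
H = -5*I*sqrt(3) ≈ -8.6602*I
(H*y(r(0)))*I = (-5*I*sqrt(3)*0)*0 = 0*0 = 0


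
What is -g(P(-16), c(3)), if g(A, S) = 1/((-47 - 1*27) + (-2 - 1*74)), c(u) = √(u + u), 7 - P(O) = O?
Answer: 1/150 ≈ 0.0066667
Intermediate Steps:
P(O) = 7 - O
c(u) = √2*√u (c(u) = √(2*u) = √2*√u)
g(A, S) = -1/150 (g(A, S) = 1/((-47 - 27) + (-2 - 74)) = 1/(-74 - 76) = 1/(-150) = -1/150)
-g(P(-16), c(3)) = -1*(-1/150) = 1/150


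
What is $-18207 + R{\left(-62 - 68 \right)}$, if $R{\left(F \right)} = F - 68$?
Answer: $-18405$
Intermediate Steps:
$R{\left(F \right)} = -68 + F$
$-18207 + R{\left(-62 - 68 \right)} = -18207 - 198 = -18405$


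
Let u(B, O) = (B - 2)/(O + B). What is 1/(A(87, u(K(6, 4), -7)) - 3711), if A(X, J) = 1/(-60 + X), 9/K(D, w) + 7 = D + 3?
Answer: -27/100196 ≈ -0.00026947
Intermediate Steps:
K(D, w) = 9/(-4 + D) (K(D, w) = 9/(-7 + (D + 3)) = 9/(-7 + (3 + D)) = 9/(-4 + D))
u(B, O) = (-2 + B)/(B + O)
1/(A(87, u(K(6, 4), -7)) - 3711) = 1/(1/(-60 + 87) - 3711) = 1/(1/27 - 3711) = 1/(-100196/27) = -27/100196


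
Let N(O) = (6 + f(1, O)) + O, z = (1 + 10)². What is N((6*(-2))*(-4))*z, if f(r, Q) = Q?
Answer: 12342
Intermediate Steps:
z = 121 (z = 11² = 121)
N(O) = 6 + 2*O (N(O) = (6 + O) + O = 6 + 2*O)
N((6*(-2))*(-4))*z = (6 + 2*((6*(-2))*(-4)))*121 = (6 + 2*(-12*(-4)))*121 = (6 + 2*48)*121 = (6 + 96)*121 = 102*121 = 12342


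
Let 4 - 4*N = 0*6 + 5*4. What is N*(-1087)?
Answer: 4348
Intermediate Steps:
N = -4 (N = 1 - (0*6 + 5*4)/4 = 1 - (0 + 20)/4 = 1 - 1/4*20 = 1 - 5 = -4)
N*(-1087) = -4*(-1087) = 4348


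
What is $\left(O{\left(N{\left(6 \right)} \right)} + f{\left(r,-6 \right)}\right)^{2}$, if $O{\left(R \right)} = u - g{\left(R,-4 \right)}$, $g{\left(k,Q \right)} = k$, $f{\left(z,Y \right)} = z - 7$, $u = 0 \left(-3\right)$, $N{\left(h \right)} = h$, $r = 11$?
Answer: $4$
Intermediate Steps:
$u = 0$
$f{\left(z,Y \right)} = -7 + z$ ($f{\left(z,Y \right)} = z - 7 = -7 + z$)
$O{\left(R \right)} = - R$ ($O{\left(R \right)} = 0 - R = - R$)
$\left(O{\left(N{\left(6 \right)} \right)} + f{\left(r,-6 \right)}\right)^{2} = \left(\left(-1\right) 6 + \left(-7 + 11\right)\right)^{2} = \left(-6 + 4\right)^{2} = \left(-2\right)^{2} = 4$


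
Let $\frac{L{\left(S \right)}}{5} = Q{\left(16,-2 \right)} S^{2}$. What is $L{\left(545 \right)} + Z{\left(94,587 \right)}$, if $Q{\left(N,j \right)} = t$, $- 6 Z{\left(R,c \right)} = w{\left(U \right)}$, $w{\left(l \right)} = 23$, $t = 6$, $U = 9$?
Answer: $\frac{53464477}{6} \approx 8.9108 \cdot 10^{6}$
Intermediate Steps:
$Z{\left(R,c \right)} = - \frac{23}{6}$ ($Z{\left(R,c \right)} = \left(- \frac{1}{6}\right) 23 = - \frac{23}{6}$)
$Q{\left(N,j \right)} = 6$
$L{\left(S \right)} = 30 S^{2}$ ($L{\left(S \right)} = 5 \cdot 6 S^{2} = 30 S^{2}$)
$L{\left(545 \right)} + Z{\left(94,587 \right)} = 30 \cdot 545^{2} - \frac{23}{6} = 30 \cdot 297025 - \frac{23}{6} = 8910750 - \frac{23}{6} = \frac{53464477}{6}$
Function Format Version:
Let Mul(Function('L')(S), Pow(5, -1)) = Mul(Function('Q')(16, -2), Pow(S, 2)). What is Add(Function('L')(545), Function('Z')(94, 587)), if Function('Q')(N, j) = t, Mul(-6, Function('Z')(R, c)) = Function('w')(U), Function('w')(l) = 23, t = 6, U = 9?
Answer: Rational(53464477, 6) ≈ 8.9108e+6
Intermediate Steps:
Function('Z')(R, c) = Rational(-23, 6) (Function('Z')(R, c) = Mul(Rational(-1, 6), 23) = Rational(-23, 6))
Function('Q')(N, j) = 6
Function('L')(S) = Mul(30, Pow(S, 2)) (Function('L')(S) = Mul(5, Mul(6, Pow(S, 2))) = Mul(30, Pow(S, 2)))
Add(Function('L')(545), Function('Z')(94, 587)) = Add(Mul(30, Pow(545, 2)), Rational(-23, 6)) = Add(Mul(30, 297025), Rational(-23, 6)) = Add(8910750, Rational(-23, 6)) = Rational(53464477, 6)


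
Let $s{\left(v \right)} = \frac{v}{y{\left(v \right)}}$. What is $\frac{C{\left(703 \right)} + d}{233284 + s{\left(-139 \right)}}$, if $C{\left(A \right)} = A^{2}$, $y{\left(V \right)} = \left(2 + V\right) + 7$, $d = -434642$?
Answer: $\frac{7743710}{30327059} \approx 0.25534$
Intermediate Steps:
$y{\left(V \right)} = 9 + V$
$s{\left(v \right)} = \frac{v}{9 + v}$
$\frac{C{\left(703 \right)} + d}{233284 + s{\left(-139 \right)}} = \frac{703^{2} - 434642}{233284 - \frac{139}{9 - 139}} = \frac{494209 - 434642}{233284 - \frac{139}{-130}} = \frac{59567}{233284 - - \frac{139}{130}} = \frac{59567}{233284 + \frac{139}{130}} = \frac{59567}{\frac{30327059}{130}} = 59567 \cdot \frac{130}{30327059} = \frac{7743710}{30327059}$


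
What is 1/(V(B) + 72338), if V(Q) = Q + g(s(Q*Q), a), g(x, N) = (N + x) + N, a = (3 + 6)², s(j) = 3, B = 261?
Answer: 1/72764 ≈ 1.3743e-5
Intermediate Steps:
a = 81 (a = 9² = 81)
g(x, N) = x + 2*N
V(Q) = 165 + Q (V(Q) = Q + (3 + 2*81) = Q + (3 + 162) = Q + 165 = 165 + Q)
1/(V(B) + 72338) = 1/((165 + 261) + 72338) = 1/(426 + 72338) = 1/72764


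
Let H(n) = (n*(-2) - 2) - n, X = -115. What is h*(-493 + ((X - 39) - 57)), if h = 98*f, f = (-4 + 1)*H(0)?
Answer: -413952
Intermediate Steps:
H(n) = -2 - 3*n (H(n) = (-2*n - 2) - n = (-2 - 2*n) - n = -2 - 3*n)
f = 6 (f = (-4 + 1)*(-2 - 3*0) = -3*(-2 + 0) = -3*(-2) = 6)
h = 588 (h = 98*6 = 588)
h*(-493 + ((X - 39) - 57)) = 588*(-493 + ((-115 - 39) - 57)) = 588*(-493 + (-154 - 57)) = 588*(-493 - 211) = 588*(-704) = -413952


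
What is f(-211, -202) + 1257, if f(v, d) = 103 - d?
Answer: 1562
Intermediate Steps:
f(-211, -202) + 1257 = (103 - 1*(-202)) + 1257 = (103 + 202) + 1257 = 305 + 1257 = 1562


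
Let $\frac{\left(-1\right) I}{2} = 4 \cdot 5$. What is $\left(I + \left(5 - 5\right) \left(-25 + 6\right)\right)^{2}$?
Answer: $1600$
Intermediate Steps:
$I = -40$ ($I = - 2 \cdot 4 \cdot 5 = \left(-2\right) 20 = -40$)
$\left(I + \left(5 - 5\right) \left(-25 + 6\right)\right)^{2} = \left(-40 + \left(5 - 5\right) \left(-25 + 6\right)\right)^{2} = \left(-40 + 0 \left(-19\right)\right)^{2} = \left(-40 + 0\right)^{2} = \left(-40\right)^{2} = 1600$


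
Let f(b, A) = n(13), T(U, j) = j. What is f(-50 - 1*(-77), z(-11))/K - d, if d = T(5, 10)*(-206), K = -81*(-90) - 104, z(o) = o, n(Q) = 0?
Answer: 2060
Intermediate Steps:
K = 7186 (K = 7290 - 104 = 7186)
f(b, A) = 0
d = -2060 (d = 10*(-206) = -2060)
f(-50 - 1*(-77), z(-11))/K - d = 0/7186 - 1*(-2060) = 0*(1/7186) + 2060 = 0 + 2060 = 2060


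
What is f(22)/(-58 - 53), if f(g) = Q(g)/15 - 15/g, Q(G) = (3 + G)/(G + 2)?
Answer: 485/87912 ≈ 0.0055169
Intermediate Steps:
Q(G) = (3 + G)/(2 + G)
f(g) = -15/g + (3 + g)/(15*(2 + g)) (f(g) = ((3 + g)/(2 + g))/15 - 15/g = ((3 + g)/(2 + g))*(1/15) - 15/g = (3 + g)/(15*(2 + g)) - 15/g = -15/g + (3 + g)/(15*(2 + g)))
f(22)/(-58 - 53) = ((1/15)*(-450 + 22**2 - 222*22)/(22*(2 + 22)))/(-58 - 53) = ((1/15)*(1/22)*(-450 + 484 - 4884)/24)/(-111) = -(-4850)/(1665*22*24) = -1/111*(-485/792) = 485/87912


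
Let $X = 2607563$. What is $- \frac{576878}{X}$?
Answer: $- \frac{576878}{2607563} \approx -0.22123$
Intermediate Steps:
$- \frac{576878}{X} = - \frac{576878}{2607563}$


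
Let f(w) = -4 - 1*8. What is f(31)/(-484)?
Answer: 3/121 ≈ 0.024793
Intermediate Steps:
f(w) = -12 (f(w) = -4 - 8 = -12)
f(31)/(-484) = -12/(-484) = -12*(-1/484) = 3/121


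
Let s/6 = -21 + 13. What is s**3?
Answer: -110592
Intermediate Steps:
s = -48 (s = 6*(-21 + 13) = 6*(-8) = -48)
s**3 = (-48)**3 = -110592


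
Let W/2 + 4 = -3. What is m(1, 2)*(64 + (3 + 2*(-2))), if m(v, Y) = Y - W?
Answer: 1008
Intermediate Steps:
W = -14 (W = -8 + 2*(-3) = -8 - 6 = -14)
m(v, Y) = 14 + Y (m(v, Y) = Y - 1*(-14) = Y + 14 = 14 + Y)
m(1, 2)*(64 + (3 + 2*(-2))) = (14 + 2)*(64 + (3 + 2*(-2))) = 16*(64 + (3 - 4)) = 16*(64 - 1) = 16*63 = 1008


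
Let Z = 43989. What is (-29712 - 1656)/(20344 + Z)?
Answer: -31368/64333 ≈ -0.48759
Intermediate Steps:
(-29712 - 1656)/(20344 + Z) = (-29712 - 1656)/(20344 + 43989) = -31368/64333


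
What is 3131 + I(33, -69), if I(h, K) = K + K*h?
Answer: 785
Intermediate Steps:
3131 + I(33, -69) = 3131 - 69*(1 + 33) = 3131 - 69*34 = 3131 - 2346 = 785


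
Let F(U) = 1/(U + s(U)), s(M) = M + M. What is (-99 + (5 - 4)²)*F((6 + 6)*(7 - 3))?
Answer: -49/72 ≈ -0.68056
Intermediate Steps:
s(M) = 2*M
F(U) = 1/(3*U) (F(U) = 1/(U + 2*U) = 1/(3*U))
(-99 + (5 - 4)²)*F((6 + 6)*(7 - 3)) = (-99 + (5 - 4)²)*(1/(3*(((6 + 6)*(7 - 3))))) = (-99 + 1²)*(1/(3*((12*4)))) = (-99 + 1)*((⅓)/48) = -98/(3*48) = -98*1/144 = -49/72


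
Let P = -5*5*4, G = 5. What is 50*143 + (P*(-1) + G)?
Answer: 7255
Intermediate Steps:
P = -100 (P = -25*4 = -100)
50*143 + (P*(-1) + G) = 50*143 + (-100*(-1) + 5) = 7150 + (100 + 5) = 7150 + 105 = 7255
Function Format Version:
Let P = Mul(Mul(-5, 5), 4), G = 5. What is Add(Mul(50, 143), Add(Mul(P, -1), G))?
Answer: 7255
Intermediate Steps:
P = -100 (P = Mul(-25, 4) = -100)
Add(Mul(50, 143), Add(Mul(P, -1), G)) = Add(Mul(50, 143), Add(Mul(-100, -1), 5)) = Add(7150, Add(100, 5)) = Add(7150, 105) = 7255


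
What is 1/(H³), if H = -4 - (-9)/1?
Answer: 1/125 ≈ 0.0080000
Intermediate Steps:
H = 5 (H = -4 - (-9) = -4 - 1*(-9) = -4 + 9 = 5)
1/(H³) = 1/(5³) = 1/125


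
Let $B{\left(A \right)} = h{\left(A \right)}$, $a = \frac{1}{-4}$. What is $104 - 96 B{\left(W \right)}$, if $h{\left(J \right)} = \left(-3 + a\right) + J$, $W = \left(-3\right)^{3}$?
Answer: $3008$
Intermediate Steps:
$a = - \frac{1}{4} \approx -0.25$
$W = -27$
$h{\left(J \right)} = - \frac{13}{4} + J$ ($h{\left(J \right)} = \left(-3 - \frac{1}{4}\right) + J = - \frac{13}{4} + J$)
$B{\left(A \right)} = - \frac{13}{4} + A$
$104 - 96 B{\left(W \right)} = 104 - 96 \left(- \frac{13}{4} - 27\right) = 104 - -2904 = 104 + 2904 = 3008$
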